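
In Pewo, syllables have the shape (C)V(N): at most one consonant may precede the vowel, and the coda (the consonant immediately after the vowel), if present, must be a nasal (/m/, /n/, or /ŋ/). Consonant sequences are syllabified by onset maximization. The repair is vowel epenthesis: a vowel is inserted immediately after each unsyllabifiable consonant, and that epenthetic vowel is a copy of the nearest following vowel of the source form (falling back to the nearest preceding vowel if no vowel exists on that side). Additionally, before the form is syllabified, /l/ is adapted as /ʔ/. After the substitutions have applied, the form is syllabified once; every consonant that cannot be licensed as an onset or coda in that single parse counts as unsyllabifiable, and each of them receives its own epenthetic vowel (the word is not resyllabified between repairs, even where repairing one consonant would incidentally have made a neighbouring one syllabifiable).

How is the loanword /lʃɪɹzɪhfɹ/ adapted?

ʔɪʃɪɹɪzɪhɪfɪɹɪ

Substitution: /l/ → /ʔ/, giving /ʔʃɪɹzɪhfɹ/.
The consonants /ʔ/, /ɹ/, /h/, /f/, /ɹ/ cannot be parsed into a legal (C)V(N) syllable (only a nasal (/m/, /n/, or /ŋ/) is licensed in coda position; onsets are limited to one consonant).
Inserting the epenthetic vowel yields /ʔ/ → /ʔɪ/, /ɹ/ → /ɹɪ/, /h/ → /hɪ/, /f/ → /fɪ/, /ɹ/ → /ɹɪ/.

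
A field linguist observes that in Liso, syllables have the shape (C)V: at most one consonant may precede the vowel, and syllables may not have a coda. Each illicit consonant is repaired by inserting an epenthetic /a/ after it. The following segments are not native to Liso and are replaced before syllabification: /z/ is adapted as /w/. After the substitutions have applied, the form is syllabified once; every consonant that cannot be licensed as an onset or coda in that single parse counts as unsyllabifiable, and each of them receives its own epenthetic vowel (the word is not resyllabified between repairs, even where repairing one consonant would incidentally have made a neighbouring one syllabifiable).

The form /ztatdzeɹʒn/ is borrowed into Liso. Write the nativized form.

Substitution: /z/ → /w/, giving /wtatdweɹʒn/.
Under (C)V, the unsyllabifiable consonants are /w/, /t/, /d/, /ɹ/, /ʒ/, /n/ (no codas are permitted; onsets are limited to one consonant).
Inserting the epenthetic vowel yields /w/ → /wa/, /t/ → /ta/, /d/ → /da/, /ɹ/ → /ɹa/, /ʒ/ → /ʒa/, /n/ → /na/.

watatadaweɹaʒana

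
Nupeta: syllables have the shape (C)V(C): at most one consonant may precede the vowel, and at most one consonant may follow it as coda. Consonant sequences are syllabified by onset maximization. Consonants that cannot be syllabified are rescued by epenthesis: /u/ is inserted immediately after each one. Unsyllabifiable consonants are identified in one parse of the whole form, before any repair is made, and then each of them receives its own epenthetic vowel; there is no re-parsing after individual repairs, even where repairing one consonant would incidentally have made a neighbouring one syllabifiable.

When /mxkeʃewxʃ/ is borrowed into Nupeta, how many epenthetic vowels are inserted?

The unsyllabifiable consonants are /m/, /x/, /x/, /ʃ/; each receives one epenthetic vowel.

4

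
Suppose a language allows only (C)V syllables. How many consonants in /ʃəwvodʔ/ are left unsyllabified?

Syllabifying with onset maximization leaves /w/, /d/, /ʔ/ stranded (no codas are permitted; onsets are limited to one consonant).

3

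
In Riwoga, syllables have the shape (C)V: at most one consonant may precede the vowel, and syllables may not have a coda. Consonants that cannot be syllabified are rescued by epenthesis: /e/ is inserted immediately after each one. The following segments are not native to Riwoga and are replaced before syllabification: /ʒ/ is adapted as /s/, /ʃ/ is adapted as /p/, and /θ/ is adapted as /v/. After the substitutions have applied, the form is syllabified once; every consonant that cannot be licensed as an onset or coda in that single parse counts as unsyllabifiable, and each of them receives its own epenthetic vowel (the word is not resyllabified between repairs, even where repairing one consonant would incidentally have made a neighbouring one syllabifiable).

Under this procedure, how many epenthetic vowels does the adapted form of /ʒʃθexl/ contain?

After substitution the input is /spvexl/.
The unsyllabifiable consonants are /s/, /p/, /x/, /l/; each receives one epenthetic vowel.

4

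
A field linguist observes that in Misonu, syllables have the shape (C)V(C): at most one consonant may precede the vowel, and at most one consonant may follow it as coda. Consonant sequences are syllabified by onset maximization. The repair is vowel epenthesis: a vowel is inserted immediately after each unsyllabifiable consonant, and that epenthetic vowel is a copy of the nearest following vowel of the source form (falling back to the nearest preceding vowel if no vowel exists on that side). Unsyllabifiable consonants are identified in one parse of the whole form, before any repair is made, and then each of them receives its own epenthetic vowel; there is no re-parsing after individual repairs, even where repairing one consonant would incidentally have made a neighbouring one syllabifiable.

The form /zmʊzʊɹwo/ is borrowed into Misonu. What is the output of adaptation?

zʊmʊzʊɹwo

Syllabifying with onset maximization leaves /z/ stranded (at most one coda consonant is licensed; onsets are limited to one consonant).
Inserting the epenthetic vowel yields /z/ → /zʊ/.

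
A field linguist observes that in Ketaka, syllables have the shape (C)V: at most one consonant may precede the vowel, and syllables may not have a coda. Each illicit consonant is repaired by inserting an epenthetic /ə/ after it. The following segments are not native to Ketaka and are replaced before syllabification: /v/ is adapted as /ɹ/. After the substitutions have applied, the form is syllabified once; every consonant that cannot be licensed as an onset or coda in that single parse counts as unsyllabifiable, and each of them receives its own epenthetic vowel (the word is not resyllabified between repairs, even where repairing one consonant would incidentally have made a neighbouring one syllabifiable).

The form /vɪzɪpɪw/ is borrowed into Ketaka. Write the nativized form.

Substitution: /v/ → /ɹ/, giving /ɹɪzɪpɪw/.
The consonants /w/ cannot be parsed into a legal (C)V syllable (no codas are permitted; onsets are limited to one consonant).
Each unlicensed consonant becomes the onset of a new syllable: /w/ → /wə/.

ɹɪzɪpɪwə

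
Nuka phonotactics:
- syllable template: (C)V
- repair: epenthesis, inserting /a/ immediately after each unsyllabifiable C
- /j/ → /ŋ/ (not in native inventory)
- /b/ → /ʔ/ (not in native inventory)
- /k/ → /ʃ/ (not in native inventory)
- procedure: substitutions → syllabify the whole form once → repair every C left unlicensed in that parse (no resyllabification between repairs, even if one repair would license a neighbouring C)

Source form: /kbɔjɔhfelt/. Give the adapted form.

Substitution: /k/ → /ʃ/, /b/ → /ʔ/, /j/ → /ŋ/, giving /ʃʔɔŋɔhfelt/.
Syllabifying with onset maximization leaves /ʃ/, /h/, /l/, /t/ stranded (no codas are permitted; onsets are limited to one consonant).
Each unlicensed consonant becomes the onset of a new syllable: /ʃ/ → /ʃa/, /h/ → /ha/, /l/ → /la/, /t/ → /ta/.

ʃaʔɔŋɔhafelata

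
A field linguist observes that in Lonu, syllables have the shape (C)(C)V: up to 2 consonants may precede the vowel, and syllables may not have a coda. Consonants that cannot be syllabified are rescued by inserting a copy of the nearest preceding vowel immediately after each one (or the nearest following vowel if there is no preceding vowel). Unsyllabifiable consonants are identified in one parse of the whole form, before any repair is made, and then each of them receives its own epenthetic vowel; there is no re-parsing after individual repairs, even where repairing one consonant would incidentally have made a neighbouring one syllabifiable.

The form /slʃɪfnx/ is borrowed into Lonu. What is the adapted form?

sɪlʃɪfɪnɪxɪ

The consonants /s/, /f/, /n/, /x/ cannot be parsed into a legal (C)(C)V syllable (no codas are permitted; onsets may contain at most 2 consonants).
Epenthesis after each stranded consonant: /s/ → /sɪ/, /f/ → /fɪ/, /n/ → /nɪ/, /x/ → /xɪ/.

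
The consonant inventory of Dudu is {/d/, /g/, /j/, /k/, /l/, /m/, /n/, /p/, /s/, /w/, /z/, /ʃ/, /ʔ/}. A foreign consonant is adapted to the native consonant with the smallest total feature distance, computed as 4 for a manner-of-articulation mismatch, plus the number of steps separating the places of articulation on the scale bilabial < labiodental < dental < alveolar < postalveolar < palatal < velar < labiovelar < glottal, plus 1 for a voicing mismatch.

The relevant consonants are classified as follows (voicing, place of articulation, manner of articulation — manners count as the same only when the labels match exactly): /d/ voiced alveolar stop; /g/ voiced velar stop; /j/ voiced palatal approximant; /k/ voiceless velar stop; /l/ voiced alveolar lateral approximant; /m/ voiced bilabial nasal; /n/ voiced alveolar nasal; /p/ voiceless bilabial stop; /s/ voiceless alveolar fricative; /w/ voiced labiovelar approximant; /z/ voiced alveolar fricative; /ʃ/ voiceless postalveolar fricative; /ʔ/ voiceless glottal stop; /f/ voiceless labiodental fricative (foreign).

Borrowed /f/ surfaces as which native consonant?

s

/s/ is closest: same manner (fricative), place distance 2 (labiodental→alveolar), same voicing; total 2. Next closest is /z/ at distance 3.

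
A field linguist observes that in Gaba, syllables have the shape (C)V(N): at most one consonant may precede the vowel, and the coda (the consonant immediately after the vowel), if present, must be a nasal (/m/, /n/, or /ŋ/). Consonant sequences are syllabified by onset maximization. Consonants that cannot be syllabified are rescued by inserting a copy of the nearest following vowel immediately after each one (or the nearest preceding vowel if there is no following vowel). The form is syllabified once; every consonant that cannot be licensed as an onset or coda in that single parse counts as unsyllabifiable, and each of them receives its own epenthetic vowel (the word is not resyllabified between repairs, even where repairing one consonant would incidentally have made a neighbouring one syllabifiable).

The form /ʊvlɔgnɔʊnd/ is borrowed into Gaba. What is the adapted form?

ʊvɔlɔgɔnɔʊndʊ

Syllabifying with onset maximization leaves /v/, /g/, /d/ stranded (only a nasal (/m/, /n/, or /ŋ/) is licensed in coda position; onsets are limited to one consonant).
Epenthesis after each stranded consonant: /v/ → /vɔ/, /g/ → /gɔ/, /d/ → /dʊ/.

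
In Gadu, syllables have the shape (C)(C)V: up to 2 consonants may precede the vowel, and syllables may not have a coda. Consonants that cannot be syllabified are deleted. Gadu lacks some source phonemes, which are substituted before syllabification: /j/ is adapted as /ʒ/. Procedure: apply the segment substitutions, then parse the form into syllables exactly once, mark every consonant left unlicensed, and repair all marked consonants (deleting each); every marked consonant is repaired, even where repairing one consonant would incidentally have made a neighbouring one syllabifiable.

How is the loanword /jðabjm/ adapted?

Substitution: /j/ → /ʒ/, giving /ʒðabʒm/.
Syllabifying with onset maximization leaves /b/, /ʒ/, /m/ stranded (no codas are permitted; onsets may contain at most 2 consonants).
Each unlicensed consonant is deleted: /b/, /ʒ/, /m/.

ʒða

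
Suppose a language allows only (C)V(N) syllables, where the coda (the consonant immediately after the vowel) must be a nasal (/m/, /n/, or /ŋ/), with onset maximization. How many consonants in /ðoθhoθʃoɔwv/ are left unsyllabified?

4

Syllabifying with onset maximization leaves /θ/, /θ/, /w/, /v/ stranded (only a nasal (/m/, /n/, or /ŋ/) is licensed in coda position; onsets are limited to one consonant).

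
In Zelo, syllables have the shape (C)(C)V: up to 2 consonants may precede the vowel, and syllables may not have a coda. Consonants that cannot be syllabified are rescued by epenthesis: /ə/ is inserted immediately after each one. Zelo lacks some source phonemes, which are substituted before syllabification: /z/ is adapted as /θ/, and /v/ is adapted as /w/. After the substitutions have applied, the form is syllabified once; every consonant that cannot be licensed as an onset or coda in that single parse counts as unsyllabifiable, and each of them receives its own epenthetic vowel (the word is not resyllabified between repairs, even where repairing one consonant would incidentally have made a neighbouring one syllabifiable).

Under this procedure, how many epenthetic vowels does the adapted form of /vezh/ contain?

2

After substitution the input is /weθh/.
The unsyllabifiable consonants are /θ/, /h/; each receives one epenthetic vowel.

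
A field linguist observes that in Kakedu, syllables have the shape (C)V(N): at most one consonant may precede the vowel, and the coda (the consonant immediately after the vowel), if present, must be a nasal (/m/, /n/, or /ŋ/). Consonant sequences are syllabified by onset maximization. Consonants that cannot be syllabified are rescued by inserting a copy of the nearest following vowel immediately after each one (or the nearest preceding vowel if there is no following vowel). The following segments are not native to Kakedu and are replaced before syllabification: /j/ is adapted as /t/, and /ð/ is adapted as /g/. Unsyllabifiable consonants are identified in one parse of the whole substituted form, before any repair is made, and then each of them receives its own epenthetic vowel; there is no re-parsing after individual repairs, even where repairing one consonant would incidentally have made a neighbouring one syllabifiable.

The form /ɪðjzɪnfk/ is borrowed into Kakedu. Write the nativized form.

Substitution: /ð/ → /g/, /j/ → /t/, giving /ɪgtzɪnfk/.
Syllabifying with onset maximization leaves /g/, /t/, /f/, /k/ stranded (only a nasal (/m/, /n/, or /ŋ/) is licensed in coda position; onsets are limited to one consonant).
Each unlicensed consonant becomes the onset of a new syllable: /g/ → /gɪ/, /t/ → /tɪ/, /f/ → /fɪ/, /k/ → /kɪ/.

ɪgɪtɪzɪnfɪkɪ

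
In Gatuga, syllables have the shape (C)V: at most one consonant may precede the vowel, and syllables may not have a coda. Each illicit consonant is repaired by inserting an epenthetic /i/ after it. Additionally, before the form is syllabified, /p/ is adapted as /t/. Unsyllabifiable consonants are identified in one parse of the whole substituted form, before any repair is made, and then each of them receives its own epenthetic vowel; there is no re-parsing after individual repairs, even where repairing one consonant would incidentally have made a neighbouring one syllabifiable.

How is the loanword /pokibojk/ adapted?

Substitution: /p/ → /t/, giving /tokibojk/.
Under (C)V, the unsyllabifiable consonants are /j/, /k/ (no codas are permitted; onsets are limited to one consonant).
Epenthesis after each stranded consonant: /j/ → /ji/, /k/ → /ki/.

tokibojiki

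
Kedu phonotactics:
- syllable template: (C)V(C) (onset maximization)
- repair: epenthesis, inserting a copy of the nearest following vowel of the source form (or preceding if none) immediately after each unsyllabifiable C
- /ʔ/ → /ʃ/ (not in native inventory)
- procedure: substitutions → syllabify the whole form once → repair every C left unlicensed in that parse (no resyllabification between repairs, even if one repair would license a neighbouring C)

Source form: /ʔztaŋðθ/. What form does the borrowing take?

ʃazataŋðaθa

Substitution: /ʔ/ → /ʃ/, giving /ʃztaŋðθ/.
Syllabifying with onset maximization leaves /ʃ/, /z/, /ð/, /θ/ stranded (at most one coda consonant is licensed; onsets are limited to one consonant).
Inserting the epenthetic vowel yields /ʃ/ → /ʃa/, /z/ → /za/, /ð/ → /ða/, /θ/ → /θa/.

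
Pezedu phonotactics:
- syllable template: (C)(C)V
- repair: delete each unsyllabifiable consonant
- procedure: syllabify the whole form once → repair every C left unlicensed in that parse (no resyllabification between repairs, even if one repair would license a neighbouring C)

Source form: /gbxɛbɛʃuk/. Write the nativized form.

Syllabifying with onset maximization leaves /g/, /k/ stranded (no codas are permitted; onsets may contain at most 2 consonants).
Each unlicensed consonant is deleted: /g/, /k/.

bxɛbɛʃu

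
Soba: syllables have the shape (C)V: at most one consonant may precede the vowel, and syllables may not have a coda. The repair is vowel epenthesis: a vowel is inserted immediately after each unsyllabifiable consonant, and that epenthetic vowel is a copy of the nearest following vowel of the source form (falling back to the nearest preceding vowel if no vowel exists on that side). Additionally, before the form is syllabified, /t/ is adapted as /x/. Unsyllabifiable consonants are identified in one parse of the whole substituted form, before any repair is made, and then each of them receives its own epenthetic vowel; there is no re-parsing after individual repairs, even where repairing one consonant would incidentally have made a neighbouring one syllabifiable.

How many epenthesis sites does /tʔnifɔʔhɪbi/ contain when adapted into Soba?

3

After substitution the input is /xʔnifɔʔhɪbi/.
The unsyllabifiable consonants are /x/, /ʔ/, /ʔ/; each receives one epenthetic vowel.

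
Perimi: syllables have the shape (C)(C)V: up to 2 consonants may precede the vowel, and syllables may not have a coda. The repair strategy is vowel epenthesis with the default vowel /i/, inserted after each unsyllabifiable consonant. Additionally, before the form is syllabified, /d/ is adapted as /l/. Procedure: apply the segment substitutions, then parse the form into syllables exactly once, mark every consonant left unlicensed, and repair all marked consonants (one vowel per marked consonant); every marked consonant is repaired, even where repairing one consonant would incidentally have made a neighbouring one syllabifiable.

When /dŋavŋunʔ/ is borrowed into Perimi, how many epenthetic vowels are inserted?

After substitution the input is /lŋavŋunʔ/.
The unsyllabifiable consonants are /n/, /ʔ/; each receives one epenthetic vowel.

2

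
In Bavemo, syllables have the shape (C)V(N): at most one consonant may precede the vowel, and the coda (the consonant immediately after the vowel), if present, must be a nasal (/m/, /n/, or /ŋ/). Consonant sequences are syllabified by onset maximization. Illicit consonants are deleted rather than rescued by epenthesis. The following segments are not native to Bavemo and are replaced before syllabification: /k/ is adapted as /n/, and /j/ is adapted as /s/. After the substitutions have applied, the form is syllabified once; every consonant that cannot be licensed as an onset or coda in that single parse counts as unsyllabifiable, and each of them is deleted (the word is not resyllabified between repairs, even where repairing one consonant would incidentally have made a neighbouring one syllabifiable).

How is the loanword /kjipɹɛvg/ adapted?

siɹɛ

Substitution: /k/ → /n/, /j/ → /s/, giving /nsipɹɛvg/.
Syllabifying with onset maximization leaves /n/, /p/, /v/, /g/ stranded (only a nasal (/m/, /n/, or /ŋ/) is licensed in coda position; onsets are limited to one consonant).
Deleting the stranded consonants removes /n/, /p/, /v/, /g/.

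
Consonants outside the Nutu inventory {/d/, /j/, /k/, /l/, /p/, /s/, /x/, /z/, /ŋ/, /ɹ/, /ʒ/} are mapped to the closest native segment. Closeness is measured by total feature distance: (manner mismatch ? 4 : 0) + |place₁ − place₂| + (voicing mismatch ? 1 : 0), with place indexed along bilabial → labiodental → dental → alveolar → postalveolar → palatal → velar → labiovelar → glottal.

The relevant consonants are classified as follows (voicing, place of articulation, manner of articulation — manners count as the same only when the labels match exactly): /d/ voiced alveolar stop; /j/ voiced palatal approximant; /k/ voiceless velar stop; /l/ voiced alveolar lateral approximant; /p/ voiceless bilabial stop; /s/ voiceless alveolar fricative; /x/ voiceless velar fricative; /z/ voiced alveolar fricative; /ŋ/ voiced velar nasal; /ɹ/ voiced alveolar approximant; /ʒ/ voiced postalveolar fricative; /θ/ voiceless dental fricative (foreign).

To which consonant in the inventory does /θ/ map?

s

/s/ is closest: same manner (fricative), place distance 1 (dental→alveolar), same voicing; total 1. Next closest is /z/ at distance 2.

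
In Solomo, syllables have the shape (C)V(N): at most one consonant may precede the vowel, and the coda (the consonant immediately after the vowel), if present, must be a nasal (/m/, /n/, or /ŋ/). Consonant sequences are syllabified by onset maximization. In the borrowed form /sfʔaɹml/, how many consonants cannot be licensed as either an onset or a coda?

Under (C)V(N), the unsyllabifiable consonants are /s/, /f/, /ɹ/, /m/, /l/ (only a nasal (/m/, /n/, or /ŋ/) is licensed in coda position; onsets are limited to one consonant).

5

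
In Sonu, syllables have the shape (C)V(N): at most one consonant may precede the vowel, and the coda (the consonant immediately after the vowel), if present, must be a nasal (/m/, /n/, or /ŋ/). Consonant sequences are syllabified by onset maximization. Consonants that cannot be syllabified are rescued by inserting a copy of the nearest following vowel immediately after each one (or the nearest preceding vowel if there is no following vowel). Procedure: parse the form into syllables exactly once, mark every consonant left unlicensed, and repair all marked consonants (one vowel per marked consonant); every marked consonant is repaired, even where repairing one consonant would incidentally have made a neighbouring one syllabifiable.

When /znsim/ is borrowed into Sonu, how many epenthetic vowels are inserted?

The unsyllabifiable consonants are /z/, /n/; each receives one epenthetic vowel.

2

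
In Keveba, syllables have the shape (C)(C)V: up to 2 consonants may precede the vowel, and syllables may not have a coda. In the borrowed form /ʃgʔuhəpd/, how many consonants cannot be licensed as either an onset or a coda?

3

Under (C)(C)V, the unsyllabifiable consonants are /ʃ/, /p/, /d/ (no codas are permitted; onsets may contain at most 2 consonants).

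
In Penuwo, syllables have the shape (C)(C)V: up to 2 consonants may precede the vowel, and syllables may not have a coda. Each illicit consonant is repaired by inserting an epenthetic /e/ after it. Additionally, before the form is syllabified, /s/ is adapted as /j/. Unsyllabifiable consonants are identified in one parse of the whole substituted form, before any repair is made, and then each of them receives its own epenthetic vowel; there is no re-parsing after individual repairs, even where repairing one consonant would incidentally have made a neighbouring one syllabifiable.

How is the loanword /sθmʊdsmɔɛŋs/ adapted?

Substitution: /s/ → /j/, giving /jθmʊdjmɔɛŋj/.
Under (C)(C)V, the unsyllabifiable consonants are /j/, /d/, /ŋ/, /j/ (no codas are permitted; onsets may contain at most 2 consonants).
Epenthesis after each stranded consonant: /j/ → /je/, /d/ → /de/, /ŋ/ → /ŋe/, /j/ → /je/.

jeθmʊdejmɔɛŋeje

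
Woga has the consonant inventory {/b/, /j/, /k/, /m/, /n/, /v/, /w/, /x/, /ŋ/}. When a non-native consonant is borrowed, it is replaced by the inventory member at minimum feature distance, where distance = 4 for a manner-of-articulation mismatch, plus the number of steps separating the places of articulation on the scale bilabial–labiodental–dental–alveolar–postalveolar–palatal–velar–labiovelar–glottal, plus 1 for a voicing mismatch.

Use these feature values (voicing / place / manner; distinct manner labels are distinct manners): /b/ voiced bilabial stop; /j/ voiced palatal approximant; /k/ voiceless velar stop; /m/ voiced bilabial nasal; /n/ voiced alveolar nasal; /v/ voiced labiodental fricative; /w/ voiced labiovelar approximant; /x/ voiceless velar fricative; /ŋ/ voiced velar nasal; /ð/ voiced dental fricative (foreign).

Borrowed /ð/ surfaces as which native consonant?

v

/v/ is closest: same manner (fricative), place distance 1 (dental→labiodental), same voicing; total 1. Next closest is /n/ at distance 5.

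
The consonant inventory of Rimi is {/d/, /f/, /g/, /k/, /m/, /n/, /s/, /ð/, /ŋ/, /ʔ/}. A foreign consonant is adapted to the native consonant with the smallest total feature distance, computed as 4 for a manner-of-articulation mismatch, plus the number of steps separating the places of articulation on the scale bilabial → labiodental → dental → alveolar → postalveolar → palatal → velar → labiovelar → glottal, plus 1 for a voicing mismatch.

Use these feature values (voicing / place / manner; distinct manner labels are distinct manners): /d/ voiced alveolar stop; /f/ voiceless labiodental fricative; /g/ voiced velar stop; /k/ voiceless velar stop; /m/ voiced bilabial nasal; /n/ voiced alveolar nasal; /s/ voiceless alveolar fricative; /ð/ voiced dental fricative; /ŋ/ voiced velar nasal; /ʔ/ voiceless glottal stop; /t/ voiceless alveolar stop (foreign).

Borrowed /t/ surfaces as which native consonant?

/d/ is closest: same manner (stop), place distance 0 (alveolar→alveolar), voicing differs (+1); total 1. Next closest is /k/ at distance 3.

d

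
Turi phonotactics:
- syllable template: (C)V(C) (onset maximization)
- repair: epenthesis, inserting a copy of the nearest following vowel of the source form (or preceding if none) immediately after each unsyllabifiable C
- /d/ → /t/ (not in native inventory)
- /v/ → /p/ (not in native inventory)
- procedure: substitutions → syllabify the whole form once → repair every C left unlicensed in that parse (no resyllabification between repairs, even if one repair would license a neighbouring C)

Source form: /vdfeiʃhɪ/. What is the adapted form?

petefeiʃhɪ

Substitution: /v/ → /p/, /d/ → /t/, giving /ptfeiʃhɪ/.
The consonants /p/, /t/ cannot be parsed into a legal (C)V(C) syllable (at most one coda consonant is licensed; onsets are limited to one consonant).
Epenthesis after each stranded consonant: /p/ → /pe/, /t/ → /te/.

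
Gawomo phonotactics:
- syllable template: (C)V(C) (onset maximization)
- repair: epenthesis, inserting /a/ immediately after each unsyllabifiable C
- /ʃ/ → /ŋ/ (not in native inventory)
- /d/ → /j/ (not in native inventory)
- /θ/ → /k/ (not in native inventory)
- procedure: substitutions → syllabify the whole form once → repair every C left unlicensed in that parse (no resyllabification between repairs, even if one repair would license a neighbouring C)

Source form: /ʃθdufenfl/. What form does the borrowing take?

ŋakajufenfala

Substitution: /ʃ/ → /ŋ/, /θ/ → /k/, /d/ → /j/, giving /ŋkjufenfl/.
The consonants /ŋ/, /k/, /f/, /l/ cannot be parsed into a legal (C)V(C) syllable (at most one coda consonant is licensed; onsets are limited to one consonant).
Each unlicensed consonant becomes the onset of a new syllable: /ŋ/ → /ŋa/, /k/ → /ka/, /f/ → /fa/, /l/ → /la/.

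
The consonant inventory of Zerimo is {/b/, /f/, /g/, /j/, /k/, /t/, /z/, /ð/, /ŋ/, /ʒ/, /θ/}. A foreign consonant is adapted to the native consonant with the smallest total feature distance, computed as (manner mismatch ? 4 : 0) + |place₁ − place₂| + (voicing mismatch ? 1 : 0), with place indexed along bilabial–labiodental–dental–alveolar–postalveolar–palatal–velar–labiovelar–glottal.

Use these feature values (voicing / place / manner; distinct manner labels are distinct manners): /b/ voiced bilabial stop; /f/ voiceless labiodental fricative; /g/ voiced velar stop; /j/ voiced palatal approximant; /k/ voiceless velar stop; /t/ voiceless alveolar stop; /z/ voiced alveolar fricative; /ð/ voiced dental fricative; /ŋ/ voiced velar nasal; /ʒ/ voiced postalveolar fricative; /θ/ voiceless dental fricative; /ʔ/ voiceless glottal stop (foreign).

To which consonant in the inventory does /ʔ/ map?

k

/k/ is closest: same manner (stop), place distance 2 (glottal→velar), same voicing; total 2. Next closest is /g/ at distance 3.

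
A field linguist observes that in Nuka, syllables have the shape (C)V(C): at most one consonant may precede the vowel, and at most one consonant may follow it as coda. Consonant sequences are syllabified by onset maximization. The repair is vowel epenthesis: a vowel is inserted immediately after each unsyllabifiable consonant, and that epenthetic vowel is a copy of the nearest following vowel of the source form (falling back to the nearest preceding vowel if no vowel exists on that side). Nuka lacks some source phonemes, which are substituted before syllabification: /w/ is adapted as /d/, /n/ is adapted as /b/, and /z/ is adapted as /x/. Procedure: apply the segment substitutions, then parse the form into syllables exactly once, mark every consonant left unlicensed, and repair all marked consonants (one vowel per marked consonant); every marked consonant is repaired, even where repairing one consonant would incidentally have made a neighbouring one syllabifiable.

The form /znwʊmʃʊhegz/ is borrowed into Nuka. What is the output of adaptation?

xʊbʊdʊmʃʊhegxe

Substitution: /z/ → /x/, /n/ → /b/, /w/ → /d/, giving /xbdʊmʃʊhegx/.
The consonants /x/, /b/, /x/ cannot be parsed into a legal (C)V(C) syllable (at most one coda consonant is licensed; onsets are limited to one consonant).
Inserting the epenthetic vowel yields /x/ → /xʊ/, /b/ → /bʊ/, /x/ → /xe/.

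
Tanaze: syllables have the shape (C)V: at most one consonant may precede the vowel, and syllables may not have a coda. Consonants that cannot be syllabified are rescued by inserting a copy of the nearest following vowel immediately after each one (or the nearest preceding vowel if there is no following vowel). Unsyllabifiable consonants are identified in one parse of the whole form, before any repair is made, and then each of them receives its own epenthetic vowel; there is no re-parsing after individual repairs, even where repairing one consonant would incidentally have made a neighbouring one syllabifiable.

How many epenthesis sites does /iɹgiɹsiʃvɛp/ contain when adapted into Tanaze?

4

The unsyllabifiable consonants are /ɹ/, /ɹ/, /ʃ/, /p/; each receives one epenthetic vowel.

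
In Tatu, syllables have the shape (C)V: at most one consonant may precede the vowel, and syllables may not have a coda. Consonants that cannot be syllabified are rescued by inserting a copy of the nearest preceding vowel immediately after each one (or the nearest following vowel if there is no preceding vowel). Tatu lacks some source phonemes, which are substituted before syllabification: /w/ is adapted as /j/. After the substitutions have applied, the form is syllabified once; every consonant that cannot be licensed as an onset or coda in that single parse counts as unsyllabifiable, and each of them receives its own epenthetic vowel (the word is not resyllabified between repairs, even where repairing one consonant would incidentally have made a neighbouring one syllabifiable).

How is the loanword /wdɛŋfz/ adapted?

jɛdɛŋɛfɛzɛ

Substitution: /w/ → /j/, giving /jdɛŋfz/.
Under (C)V, the unsyllabifiable consonants are /j/, /ŋ/, /f/, /z/ (no codas are permitted; onsets are limited to one consonant).
Each unlicensed consonant becomes the onset of a new syllable: /j/ → /jɛ/, /ŋ/ → /ŋɛ/, /f/ → /fɛ/, /z/ → /zɛ/.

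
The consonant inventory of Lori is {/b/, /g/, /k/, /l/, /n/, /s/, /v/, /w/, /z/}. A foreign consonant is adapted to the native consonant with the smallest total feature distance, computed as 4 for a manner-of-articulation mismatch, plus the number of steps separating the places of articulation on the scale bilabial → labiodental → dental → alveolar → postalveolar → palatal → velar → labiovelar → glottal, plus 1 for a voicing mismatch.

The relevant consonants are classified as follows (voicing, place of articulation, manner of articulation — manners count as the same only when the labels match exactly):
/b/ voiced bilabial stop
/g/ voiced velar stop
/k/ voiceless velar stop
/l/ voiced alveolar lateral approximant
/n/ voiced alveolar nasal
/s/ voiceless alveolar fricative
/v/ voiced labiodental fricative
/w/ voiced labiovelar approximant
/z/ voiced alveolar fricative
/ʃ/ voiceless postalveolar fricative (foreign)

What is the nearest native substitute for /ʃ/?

/s/ is closest: same manner (fricative), place distance 1 (postalveolar→alveolar), same voicing; total 1. Next closest is /z/ at distance 2.

s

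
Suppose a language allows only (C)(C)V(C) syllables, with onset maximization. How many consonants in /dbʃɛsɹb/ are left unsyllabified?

Under (C)(C)V(C), the unsyllabifiable consonants are /d/, /ɹ/, /b/ (at most one coda consonant is licensed; onsets may contain at most 2 consonants).

3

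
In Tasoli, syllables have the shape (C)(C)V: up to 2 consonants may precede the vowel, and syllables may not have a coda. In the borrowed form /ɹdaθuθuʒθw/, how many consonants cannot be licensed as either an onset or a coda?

Under (C)(C)V, the unsyllabifiable consonants are /ʒ/, /θ/, /w/ (no codas are permitted; onsets may contain at most 2 consonants).

3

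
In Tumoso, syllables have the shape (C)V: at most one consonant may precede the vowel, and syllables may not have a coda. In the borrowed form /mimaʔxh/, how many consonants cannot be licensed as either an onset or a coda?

3

Syllabifying with onset maximization leaves /ʔ/, /x/, /h/ stranded (no codas are permitted; onsets are limited to one consonant).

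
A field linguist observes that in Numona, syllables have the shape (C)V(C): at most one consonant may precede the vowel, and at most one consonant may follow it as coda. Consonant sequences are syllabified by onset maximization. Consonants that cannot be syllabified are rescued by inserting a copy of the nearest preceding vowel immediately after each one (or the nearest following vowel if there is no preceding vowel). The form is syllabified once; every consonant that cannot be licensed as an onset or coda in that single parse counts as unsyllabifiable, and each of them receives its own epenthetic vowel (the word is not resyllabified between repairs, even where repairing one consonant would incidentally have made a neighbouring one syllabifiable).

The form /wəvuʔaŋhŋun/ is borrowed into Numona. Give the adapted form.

Syllabifying with onset maximization leaves /h/ stranded (at most one coda consonant is licensed; onsets are limited to one consonant).
Epenthesis after each stranded consonant: /h/ → /ha/.

wəvuʔaŋhaŋun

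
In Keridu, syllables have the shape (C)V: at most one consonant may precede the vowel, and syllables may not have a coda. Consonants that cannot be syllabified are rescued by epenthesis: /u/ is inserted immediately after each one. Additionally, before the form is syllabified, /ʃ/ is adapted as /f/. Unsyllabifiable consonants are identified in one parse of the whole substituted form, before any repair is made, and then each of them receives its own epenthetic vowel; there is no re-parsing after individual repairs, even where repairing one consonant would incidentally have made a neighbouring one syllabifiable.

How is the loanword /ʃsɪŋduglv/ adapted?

Substitution: /ʃ/ → /f/, giving /fsɪŋduglv/.
Under (C)V, the unsyllabifiable consonants are /f/, /ŋ/, /g/, /l/, /v/ (no codas are permitted; onsets are limited to one consonant).
Epenthesis after each stranded consonant: /f/ → /fu/, /ŋ/ → /ŋu/, /g/ → /gu/, /l/ → /lu/, /v/ → /vu/.

fusɪŋuduguluvu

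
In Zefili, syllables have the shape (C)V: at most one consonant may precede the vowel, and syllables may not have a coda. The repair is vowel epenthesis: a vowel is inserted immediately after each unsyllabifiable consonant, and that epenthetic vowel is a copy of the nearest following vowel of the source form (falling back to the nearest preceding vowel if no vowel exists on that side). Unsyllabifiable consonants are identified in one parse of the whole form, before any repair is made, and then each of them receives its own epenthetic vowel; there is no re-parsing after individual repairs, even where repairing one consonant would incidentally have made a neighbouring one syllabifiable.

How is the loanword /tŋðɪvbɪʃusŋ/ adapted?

Syllabifying with onset maximization leaves /t/, /ŋ/, /v/, /s/, /ŋ/ stranded (no codas are permitted; onsets are limited to one consonant).
Epenthesis after each stranded consonant: /t/ → /tɪ/, /ŋ/ → /ŋɪ/, /v/ → /vɪ/, /s/ → /su/, /ŋ/ → /ŋu/.

tɪŋɪðɪvɪbɪʃusuŋu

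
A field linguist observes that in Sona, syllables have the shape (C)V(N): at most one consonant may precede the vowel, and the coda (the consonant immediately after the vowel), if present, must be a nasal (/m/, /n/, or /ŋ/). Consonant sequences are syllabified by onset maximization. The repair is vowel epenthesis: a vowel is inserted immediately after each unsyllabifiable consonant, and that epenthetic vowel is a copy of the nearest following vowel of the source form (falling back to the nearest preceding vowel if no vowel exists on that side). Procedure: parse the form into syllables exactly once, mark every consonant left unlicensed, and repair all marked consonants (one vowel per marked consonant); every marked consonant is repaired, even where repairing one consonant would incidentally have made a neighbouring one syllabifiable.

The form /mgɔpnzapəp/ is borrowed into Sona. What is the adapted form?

mɔgɔpanazapəpə

The consonants /m/, /p/, /n/, /p/ cannot be parsed into a legal (C)V(N) syllable (only a nasal (/m/, /n/, or /ŋ/) is licensed in coda position; onsets are limited to one consonant).
Inserting the epenthetic vowel yields /m/ → /mɔ/, /p/ → /pa/, /n/ → /na/, /p/ → /pə/.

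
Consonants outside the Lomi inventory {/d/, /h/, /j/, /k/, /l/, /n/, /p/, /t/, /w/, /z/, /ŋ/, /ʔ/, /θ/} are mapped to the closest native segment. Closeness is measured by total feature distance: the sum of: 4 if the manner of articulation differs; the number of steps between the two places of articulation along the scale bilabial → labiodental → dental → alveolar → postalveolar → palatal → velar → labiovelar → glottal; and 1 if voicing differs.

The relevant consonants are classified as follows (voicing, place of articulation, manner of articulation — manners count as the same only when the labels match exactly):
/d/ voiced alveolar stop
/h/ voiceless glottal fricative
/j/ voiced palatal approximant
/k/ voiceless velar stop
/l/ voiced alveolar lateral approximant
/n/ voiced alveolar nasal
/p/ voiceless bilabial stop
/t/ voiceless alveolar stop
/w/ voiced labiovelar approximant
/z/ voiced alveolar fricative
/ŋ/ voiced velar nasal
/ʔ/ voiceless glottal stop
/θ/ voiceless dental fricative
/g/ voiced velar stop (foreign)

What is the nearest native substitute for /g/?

/k/ is closest: same manner (stop), place distance 0 (velar→velar), voicing differs (+1); total 1. Next closest is /d/ at distance 3.

k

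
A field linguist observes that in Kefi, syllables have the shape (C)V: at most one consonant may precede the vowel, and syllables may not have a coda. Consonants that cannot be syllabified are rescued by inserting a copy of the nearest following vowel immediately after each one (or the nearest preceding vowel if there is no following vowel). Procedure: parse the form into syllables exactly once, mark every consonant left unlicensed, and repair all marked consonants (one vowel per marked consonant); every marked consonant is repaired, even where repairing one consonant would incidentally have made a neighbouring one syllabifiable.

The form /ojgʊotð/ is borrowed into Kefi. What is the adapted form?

ojʊgʊotoðo

The consonants /j/, /t/, /ð/ cannot be parsed into a legal (C)V syllable (no codas are permitted; onsets are limited to one consonant).
Epenthesis after each stranded consonant: /j/ → /jʊ/, /t/ → /to/, /ð/ → /ðo/.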